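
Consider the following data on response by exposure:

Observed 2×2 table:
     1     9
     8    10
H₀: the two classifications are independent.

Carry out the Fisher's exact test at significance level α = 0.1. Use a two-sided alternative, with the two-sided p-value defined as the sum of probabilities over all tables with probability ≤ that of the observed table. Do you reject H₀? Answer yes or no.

Margins: r₁=10, r₂=18, c₁=9, c₂=19, n=28
p_obs = C(10,1)·C(18,8)/C(28,9); sum pmf over tables with pmf ≤ p_obs
p-value (two-sided) = 0.09798
At α=0.1: p < α → reject H₀

reject H₀: yes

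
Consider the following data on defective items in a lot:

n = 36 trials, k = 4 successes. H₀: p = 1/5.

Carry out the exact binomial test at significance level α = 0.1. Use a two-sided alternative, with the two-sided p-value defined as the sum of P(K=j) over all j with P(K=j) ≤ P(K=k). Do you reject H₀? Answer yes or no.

Exact binomial: n=36, k=4, p₀=1/5=0.2000
P(X=j) = C(n,j)·p₀^j·(1−p₀)^(n−j); p = Σ P(X=j) over j with P(X=j) ≤ P(X=4)
p-value (two-sided) = 0.21581
At α=0.1: p ≥ α → fail to reject H₀

reject H₀: no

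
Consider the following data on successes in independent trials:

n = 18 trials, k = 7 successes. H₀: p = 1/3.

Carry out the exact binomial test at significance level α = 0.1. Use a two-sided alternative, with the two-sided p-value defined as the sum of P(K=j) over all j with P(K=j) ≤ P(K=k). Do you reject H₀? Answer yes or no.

Exact binomial: n=18, k=7, p₀=1/3=0.3333
P(X=j) = C(n,j)·p₀^j·(1−p₀)^(n−j); p = Σ P(X=j) over j with P(X=j) ≤ P(X=7)
p-value (two-sided) = 0.62256
At α=0.1: p ≥ α → fail to reject H₀

reject H₀: no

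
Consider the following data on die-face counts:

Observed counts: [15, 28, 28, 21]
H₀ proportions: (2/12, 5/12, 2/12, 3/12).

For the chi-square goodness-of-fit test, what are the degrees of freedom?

degrees of freedom = 3

df = k − 1 = 4 − 1 = 3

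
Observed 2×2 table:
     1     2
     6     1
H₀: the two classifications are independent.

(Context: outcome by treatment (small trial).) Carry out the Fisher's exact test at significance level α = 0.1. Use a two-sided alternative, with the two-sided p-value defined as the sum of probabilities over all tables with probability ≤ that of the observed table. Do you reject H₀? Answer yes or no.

Margins: r₁=3, r₂=7, c₁=7, c₂=3, n=10
p_obs = C(3,1)·C(7,6)/C(10,7); sum pmf over tables with pmf ≤ p_obs
p-value (two-sided) = 0.18333
At α=0.1: p ≥ α → fail to reject H₀

reject H₀: no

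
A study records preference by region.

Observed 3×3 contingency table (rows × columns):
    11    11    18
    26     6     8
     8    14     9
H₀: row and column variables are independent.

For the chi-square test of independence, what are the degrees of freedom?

df = (r−1)(c−1) = (3−1)·(3−1) = 4

degrees of freedom = 4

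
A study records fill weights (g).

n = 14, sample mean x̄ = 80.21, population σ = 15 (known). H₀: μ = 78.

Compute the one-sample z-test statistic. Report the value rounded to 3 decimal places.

SE = σ/√n = 15/√14 = 4.0089
z = (x̄−μ₀)/SE = (80.21−78)/4.0089 = 0.5513

test statistic = 0.551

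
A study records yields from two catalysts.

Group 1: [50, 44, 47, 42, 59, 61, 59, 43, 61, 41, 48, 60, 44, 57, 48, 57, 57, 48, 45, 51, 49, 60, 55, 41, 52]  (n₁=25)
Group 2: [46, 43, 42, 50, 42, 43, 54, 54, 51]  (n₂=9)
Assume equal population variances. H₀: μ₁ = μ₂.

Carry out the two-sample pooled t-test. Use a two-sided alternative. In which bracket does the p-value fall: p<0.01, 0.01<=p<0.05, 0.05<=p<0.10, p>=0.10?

x̄₁=51.160, s₁=6.896, n₁=25
x̄₂=47.222, s₂=5.069, n₂=9
s_p² = [24·6.896² + 8·5.069²]/32 = 42.0911
SE = √(s_p²·(1/25+1/9)) = 2.5220
t = (51.160−47.222)/2.5220 = 1.5614
df = 32
p-value (two-sided) = 0.12827
→ bracket: p>=0.10

p-value bracket: p>=0.10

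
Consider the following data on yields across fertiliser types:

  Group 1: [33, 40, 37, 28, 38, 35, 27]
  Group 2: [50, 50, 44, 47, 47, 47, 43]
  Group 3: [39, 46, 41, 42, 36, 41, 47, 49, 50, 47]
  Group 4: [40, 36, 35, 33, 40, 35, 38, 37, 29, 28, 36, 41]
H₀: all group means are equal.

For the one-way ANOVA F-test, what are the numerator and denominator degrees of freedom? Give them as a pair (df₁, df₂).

degrees of freedom = [3, 32]

k = 4 groups, N = 36 total
df = (k−1, N−k) = (4−1, 36−4) = (3, 32)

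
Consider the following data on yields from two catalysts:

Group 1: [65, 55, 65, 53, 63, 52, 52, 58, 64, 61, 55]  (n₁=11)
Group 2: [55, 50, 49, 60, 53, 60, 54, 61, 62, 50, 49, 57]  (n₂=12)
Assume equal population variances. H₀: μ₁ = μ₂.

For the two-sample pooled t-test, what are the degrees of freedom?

df = n₁ + n₂ − 2 = 11 + 12 − 2 = 21

degrees of freedom = 21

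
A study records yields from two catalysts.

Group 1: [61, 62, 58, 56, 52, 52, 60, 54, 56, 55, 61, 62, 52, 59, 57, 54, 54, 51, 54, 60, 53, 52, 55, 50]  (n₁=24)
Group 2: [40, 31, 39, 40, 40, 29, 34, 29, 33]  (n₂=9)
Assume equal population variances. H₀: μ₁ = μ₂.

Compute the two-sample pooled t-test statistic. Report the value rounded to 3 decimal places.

x̄₁=55.833, s₁=3.726, n₁=24
x̄₂=35.000, s₂=4.796, n₂=9
s_p² = [23·3.726² + 8·4.796²]/31 = 16.2366
SE = √(s_p²·(1/24+1/9)) = 1.5750
t = (55.833−35.000)/1.5750 = 13.2276
df = 31

test statistic = 13.228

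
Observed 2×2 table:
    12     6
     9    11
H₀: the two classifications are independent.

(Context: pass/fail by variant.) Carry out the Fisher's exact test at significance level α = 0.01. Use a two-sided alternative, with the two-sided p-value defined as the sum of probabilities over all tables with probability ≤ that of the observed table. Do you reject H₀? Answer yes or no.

reject H₀: no

Margins: r₁=18, r₂=20, c₁=21, c₂=17, n=38
p_obs = C(18,12)·C(20,9)/C(38,21); sum pmf over tables with pmf ≤ p_obs
p-value (two-sided) = 0.20969
At α=0.01: p ≥ α → fail to reject H₀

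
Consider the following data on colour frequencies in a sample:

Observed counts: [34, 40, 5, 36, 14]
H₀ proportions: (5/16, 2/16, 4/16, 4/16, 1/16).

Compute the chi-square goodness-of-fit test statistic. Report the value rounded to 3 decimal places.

test statistic = 64.172

n = 129; E_i = n·p_i = [40.31, 16.12, 32.25, 32.25, 8.06]
χ² = (34−40.31)²/40.31 + (40−16.12)²/16.12 + (5−32.25)²/32.25 + (36−32.25)²/32.25 + (14−8.06)²/8.06 = 64.1721
df = 4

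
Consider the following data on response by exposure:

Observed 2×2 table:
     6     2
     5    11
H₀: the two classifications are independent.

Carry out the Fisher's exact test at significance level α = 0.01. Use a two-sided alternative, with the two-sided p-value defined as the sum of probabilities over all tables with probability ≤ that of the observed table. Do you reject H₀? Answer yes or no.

Margins: r₁=8, r₂=16, c₁=11, c₂=13, n=24
p_obs = C(8,6)·C(16,5)/C(24,11); sum pmf over tables with pmf ≤ p_obs
p-value (two-sided) = 0.08247
At α=0.01: p ≥ α → fail to reject H₀

reject H₀: no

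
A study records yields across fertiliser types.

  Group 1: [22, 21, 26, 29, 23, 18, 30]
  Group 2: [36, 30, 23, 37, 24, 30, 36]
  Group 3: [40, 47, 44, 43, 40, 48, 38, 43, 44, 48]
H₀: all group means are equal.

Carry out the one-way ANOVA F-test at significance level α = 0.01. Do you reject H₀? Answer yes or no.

reject H₀: yes

Group means [24.14, 30.86, 43.50], grand mean 34.167
SSB = Σnᵢ(x̄ᵢ−x̄)² = 1651.119; SSW = ΣΣ(x−x̄ᵢ)² = 424.214
MSB = 1651.119/2 = 825.5595; MSW = 424.214/21 = 20.2007
F = MSB/MSW = 40.8679
df = (2, 21)
p-value (upper-tail) = 0.00000
At α=0.01: p < α → reject H₀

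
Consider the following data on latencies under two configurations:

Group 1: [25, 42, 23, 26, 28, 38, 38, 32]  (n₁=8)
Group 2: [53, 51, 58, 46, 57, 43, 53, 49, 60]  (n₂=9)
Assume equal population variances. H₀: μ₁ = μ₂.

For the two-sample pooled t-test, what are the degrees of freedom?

df = n₁ + n₂ − 2 = 8 + 9 − 2 = 15

degrees of freedom = 15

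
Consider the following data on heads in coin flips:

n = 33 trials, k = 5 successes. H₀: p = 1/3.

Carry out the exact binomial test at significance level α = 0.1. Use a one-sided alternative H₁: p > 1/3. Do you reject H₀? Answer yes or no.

reject H₀: no

Exact binomial: n=33, k=5, p₀=1/3=0.3333
P(X≥5) from Σ C(n,i)·p₀^i·(1−p₀)^(n−i)
p-value (one-sided, H₁ greater) = 0.99476
At α=0.1: p ≥ α → fail to reject H₀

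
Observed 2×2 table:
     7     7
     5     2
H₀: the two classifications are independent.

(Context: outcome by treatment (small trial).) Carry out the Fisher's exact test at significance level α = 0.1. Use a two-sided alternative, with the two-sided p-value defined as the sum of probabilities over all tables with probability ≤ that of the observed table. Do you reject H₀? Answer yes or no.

reject H₀: no

Margins: r₁=14, r₂=7, c₁=12, c₂=9, n=21
p_obs = C(14,7)·C(7,5)/C(21,12); sum pmf over tables with pmf ≤ p_obs
p-value (two-sided) = 0.64241
At α=0.1: p ≥ α → fail to reject H₀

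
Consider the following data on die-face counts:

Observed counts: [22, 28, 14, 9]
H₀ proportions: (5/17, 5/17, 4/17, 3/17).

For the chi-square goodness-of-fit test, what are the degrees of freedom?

df = k − 1 = 4 − 1 = 3

degrees of freedom = 3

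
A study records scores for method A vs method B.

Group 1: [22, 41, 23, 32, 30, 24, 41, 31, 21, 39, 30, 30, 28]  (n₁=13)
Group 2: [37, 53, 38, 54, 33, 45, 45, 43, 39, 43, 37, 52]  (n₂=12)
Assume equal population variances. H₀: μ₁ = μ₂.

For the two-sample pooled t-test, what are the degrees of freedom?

degrees of freedom = 23

df = n₁ + n₂ − 2 = 13 + 12 − 2 = 23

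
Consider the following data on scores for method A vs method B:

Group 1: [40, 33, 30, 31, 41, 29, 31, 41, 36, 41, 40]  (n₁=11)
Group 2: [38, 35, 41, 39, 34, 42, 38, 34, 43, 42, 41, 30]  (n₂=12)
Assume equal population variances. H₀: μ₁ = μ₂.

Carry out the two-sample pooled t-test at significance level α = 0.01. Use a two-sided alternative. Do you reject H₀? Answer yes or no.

reject H₀: no

x̄₁=35.727, s₁=5.002, n₁=11
x̄₂=38.083, s₂=4.055, n₂=12
s_p² = [10·5.002² + 11·4.055²]/21 = 20.5285
SE = √(s_p²·(1/11+1/12)) = 1.8913
t = (35.727−38.083)/1.8913 = -1.2458
df = 21
p-value (two-sided) = 0.22658
At α=0.01: p ≥ α → fail to reject H₀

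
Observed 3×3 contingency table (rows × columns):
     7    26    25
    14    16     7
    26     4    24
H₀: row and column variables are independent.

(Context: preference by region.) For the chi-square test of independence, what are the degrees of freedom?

degrees of freedom = 4

df = (r−1)(c−1) = (3−1)·(3−1) = 4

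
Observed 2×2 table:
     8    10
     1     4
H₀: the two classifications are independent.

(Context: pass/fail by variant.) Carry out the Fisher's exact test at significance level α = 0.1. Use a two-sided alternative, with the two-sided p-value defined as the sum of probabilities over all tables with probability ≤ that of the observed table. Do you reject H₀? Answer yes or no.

reject H₀: no

Margins: r₁=18, r₂=5, c₁=9, c₂=14, n=23
p_obs = C(18,8)·C(5,1)/C(23,9); sum pmf over tables with pmf ≤ p_obs
p-value (two-sided) = 0.61057
At α=0.1: p ≥ α → fail to reject H₀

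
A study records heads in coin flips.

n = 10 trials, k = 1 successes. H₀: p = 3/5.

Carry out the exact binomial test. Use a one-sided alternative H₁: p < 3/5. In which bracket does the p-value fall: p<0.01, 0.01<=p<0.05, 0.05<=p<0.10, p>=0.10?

Exact binomial: n=10, k=1, p₀=3/5=0.6000
P(X≤1) from Σ C(n,i)·p₀^i·(1−p₀)^(n−i)
p-value (one-sided, H₁ less) = 0.00168
→ bracket: p<0.01

p-value bracket: p<0.01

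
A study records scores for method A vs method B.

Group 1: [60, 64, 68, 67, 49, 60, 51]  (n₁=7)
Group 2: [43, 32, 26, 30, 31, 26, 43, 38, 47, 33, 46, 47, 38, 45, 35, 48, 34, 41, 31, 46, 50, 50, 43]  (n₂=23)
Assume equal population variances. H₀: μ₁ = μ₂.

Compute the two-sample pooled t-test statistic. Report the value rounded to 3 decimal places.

test statistic = 6.232

x̄₁=59.857, s₁=7.426, n₁=7
x̄₂=39.261, s₂=7.718, n₂=23
s_p² = [6·7.426² + 22·7.718²]/28 = 58.6176
SE = √(s_p²·(1/7+1/23)) = 3.3049
t = (59.857−39.261)/3.3049 = 6.2320
df = 28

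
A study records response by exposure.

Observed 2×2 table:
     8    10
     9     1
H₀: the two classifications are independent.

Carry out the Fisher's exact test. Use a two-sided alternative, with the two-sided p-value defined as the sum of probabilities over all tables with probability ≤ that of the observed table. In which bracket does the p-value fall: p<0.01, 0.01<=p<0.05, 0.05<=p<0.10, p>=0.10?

p-value bracket: 0.01<=p<0.05

Margins: r₁=18, r₂=10, c₁=17, c₂=11, n=28
p_obs = C(18,8)·C(10,9)/C(28,17); sum pmf over tables with pmf ≤ p_obs
p-value (two-sided) = 0.04074
→ bracket: 0.01<=p<0.05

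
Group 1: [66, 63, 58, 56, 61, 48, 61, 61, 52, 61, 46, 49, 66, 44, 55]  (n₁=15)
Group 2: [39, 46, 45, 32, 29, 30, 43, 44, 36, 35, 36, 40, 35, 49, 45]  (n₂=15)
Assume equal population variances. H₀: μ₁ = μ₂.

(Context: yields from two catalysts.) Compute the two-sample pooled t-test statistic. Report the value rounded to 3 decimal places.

test statistic = 7.139

x̄₁=56.467, s₁=7.190, n₁=15
x̄₂=38.933, s₂=6.227, n₂=15
s_p² = [14·7.190² + 14·6.227²]/28 = 45.2381
SE = √(s_p²·(1/15+1/15)) = 2.4560
t = (56.467−38.933)/2.4560 = 7.1391
df = 28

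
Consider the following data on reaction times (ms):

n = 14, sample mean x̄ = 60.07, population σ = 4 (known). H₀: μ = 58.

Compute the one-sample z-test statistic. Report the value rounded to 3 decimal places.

SE = σ/√n = 4/√14 = 1.0690
z = (x̄−μ₀)/SE = (60.07−58)/1.0690 = 1.9363

test statistic = 1.936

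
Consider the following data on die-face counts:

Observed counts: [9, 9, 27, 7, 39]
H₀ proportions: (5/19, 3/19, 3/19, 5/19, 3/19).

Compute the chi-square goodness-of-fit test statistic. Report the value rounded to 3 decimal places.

n = 91; E_i = n·p_i = [23.95, 14.37, 14.37, 23.95, 14.37]
χ² = (9−23.95)²/23.95 + (9−14.37)²/14.37 + (27−14.37)²/14.37 + (7−23.95)²/23.95 + (39−14.37)²/14.37 = 76.6593
df = 4

test statistic = 76.659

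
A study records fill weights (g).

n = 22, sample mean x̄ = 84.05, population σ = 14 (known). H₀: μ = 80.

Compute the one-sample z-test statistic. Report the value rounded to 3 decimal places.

test statistic = 1.357

SE = σ/√n = 14/√22 = 2.9848
z = (x̄−μ₀)/SE = (84.05−80)/2.9848 = 1.3569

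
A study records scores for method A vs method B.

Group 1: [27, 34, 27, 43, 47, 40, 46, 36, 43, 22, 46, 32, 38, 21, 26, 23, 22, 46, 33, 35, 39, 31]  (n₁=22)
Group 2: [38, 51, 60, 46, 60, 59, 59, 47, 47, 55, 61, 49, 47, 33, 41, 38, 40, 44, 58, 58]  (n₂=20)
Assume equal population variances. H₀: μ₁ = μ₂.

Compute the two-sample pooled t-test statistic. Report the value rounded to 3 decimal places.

test statistic = -5.597

x̄₁=34.409, s₁=8.716, n₁=22
x̄₂=49.550, s₂=8.799, n₂=20
s_p² = [21·8.716² + 19·8.799²]/40 = 76.6567
SE = √(s_p²·(1/22+1/20)) = 2.7050
t = (34.409−49.550)/2.7050 = -5.5973
df = 40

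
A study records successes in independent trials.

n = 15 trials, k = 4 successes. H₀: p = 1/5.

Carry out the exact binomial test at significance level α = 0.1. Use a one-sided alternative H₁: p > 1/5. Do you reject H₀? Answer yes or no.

Exact binomial: n=15, k=4, p₀=1/5=0.2000
P(X≥4) from Σ C(n,i)·p₀^i·(1−p₀)^(n−i)
p-value (one-sided, H₁ greater) = 0.35184
At α=0.1: p ≥ α → fail to reject H₀

reject H₀: no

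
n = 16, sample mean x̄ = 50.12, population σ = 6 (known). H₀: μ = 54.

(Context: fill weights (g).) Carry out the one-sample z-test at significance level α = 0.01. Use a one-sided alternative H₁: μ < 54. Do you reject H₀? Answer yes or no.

SE = σ/√n = 6/√16 = 1.5000
z = (x̄−μ₀)/SE = (50.12−54)/1.5000 = -2.5867
p-value (one-sided, H₁ less) = 0.00485
At α=0.01: p < α → reject H₀

reject H₀: yes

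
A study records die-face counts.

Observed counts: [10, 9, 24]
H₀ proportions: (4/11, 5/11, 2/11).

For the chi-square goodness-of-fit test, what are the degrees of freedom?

degrees of freedom = 2

df = k − 1 = 3 − 1 = 2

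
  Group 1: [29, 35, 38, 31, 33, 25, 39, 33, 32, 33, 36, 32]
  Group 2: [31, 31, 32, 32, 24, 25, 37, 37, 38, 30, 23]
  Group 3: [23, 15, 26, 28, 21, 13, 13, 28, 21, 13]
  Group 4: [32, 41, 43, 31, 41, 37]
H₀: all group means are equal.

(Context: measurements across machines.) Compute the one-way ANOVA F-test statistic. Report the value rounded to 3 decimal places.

Group means [33.00, 30.91, 20.10, 37.50], grand mean 29.795
SSB = Σnᵢ(x̄ᵢ−x̄)² = 1433.050; SSW = ΣΣ(x−x̄ᵢ)² = 907.309
MSB = 1433.050/3 = 477.6833; MSW = 907.309/35 = 25.9231
F = MSB/MSW = 18.4269
df = (3, 35)

test statistic = 18.427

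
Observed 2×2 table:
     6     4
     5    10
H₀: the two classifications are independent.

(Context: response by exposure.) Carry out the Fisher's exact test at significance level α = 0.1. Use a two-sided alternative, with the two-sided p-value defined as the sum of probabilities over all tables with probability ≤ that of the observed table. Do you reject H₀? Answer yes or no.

reject H₀: no

Margins: r₁=10, r₂=15, c₁=11, c₂=14, n=25
p_obs = C(10,6)·C(15,5)/C(25,11); sum pmf over tables with pmf ≤ p_obs
p-value (two-sided) = 0.24063
At α=0.1: p ≥ α → fail to reject H₀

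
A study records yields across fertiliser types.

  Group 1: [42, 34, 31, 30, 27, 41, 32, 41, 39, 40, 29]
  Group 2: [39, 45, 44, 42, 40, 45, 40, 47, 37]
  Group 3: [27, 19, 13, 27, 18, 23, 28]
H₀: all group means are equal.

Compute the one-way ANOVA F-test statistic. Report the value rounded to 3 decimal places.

Group means [35.09, 42.11, 22.14], grand mean 34.074
SSB = Σnᵢ(x̄ᵢ−x̄)² = 1589.197; SSW = ΣΣ(x−x̄ᵢ)² = 594.655
MSB = 1589.197/2 = 794.5984; MSW = 594.655/24 = 24.7773
F = MSB/MSW = 32.0696
df = (2, 24)

test statistic = 32.070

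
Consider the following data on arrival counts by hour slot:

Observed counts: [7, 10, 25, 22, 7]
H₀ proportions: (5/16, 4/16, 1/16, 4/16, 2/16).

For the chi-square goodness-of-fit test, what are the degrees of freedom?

df = k − 1 = 5 − 1 = 4

degrees of freedom = 4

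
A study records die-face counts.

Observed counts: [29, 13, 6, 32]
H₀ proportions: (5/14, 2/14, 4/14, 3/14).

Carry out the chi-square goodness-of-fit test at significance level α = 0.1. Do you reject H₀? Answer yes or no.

reject H₀: yes

n = 80; E_i = n·p_i = [28.57, 11.43, 22.86, 17.14]
χ² = (29−28.57)²/28.57 + (13−11.43)²/11.43 + (6−22.86)²/22.86 + (32−17.14)²/17.14 = 25.5308
df = 3
p-value (upper-tail) = 0.00001
At α=0.1: p < α → reject H₀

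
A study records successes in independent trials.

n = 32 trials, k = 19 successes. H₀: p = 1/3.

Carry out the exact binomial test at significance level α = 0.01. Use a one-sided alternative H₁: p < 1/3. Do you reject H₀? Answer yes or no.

reject H₀: no

Exact binomial: n=32, k=19, p₀=1/3=0.3333
P(X≤19) from Σ C(n,i)·p₀^i·(1−p₀)^(n−i)
p-value (one-sided, H₁ less) = 0.99931
At α=0.01: p ≥ α → fail to reject H₀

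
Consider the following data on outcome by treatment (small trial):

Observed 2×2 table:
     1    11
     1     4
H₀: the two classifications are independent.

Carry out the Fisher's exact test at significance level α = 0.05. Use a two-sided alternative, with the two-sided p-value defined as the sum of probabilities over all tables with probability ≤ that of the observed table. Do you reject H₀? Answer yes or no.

Margins: r₁=12, r₂=5, c₁=2, c₂=15, n=17
p_obs = C(12,1)·C(5,1)/C(17,2); sum pmf over tables with pmf ≤ p_obs
p-value (two-sided) = 0.51471
At α=0.05: p ≥ α → fail to reject H₀

reject H₀: no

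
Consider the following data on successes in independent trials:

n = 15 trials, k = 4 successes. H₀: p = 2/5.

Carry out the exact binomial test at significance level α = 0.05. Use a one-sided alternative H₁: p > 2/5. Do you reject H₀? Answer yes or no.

Exact binomial: n=15, k=4, p₀=2/5=0.4000
P(X≥4) from Σ C(n,i)·p₀^i·(1−p₀)^(n−i)
p-value (one-sided, H₁ greater) = 0.90950
At α=0.05: p ≥ α → fail to reject H₀

reject H₀: no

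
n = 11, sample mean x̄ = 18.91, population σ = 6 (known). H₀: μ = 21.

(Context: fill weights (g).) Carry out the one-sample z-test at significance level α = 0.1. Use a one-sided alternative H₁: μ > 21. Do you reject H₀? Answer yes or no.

SE = σ/√n = 6/√11 = 1.8091
z = (x̄−μ₀)/SE = (18.91−21)/1.8091 = -1.1553
p-value (one-sided, H₁ greater) = 0.87601
At α=0.1: p ≥ α → fail to reject H₀

reject H₀: no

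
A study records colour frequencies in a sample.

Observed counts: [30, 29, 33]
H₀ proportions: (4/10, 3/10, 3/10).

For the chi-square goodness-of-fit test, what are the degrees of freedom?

df = k − 1 = 3 − 1 = 2

degrees of freedom = 2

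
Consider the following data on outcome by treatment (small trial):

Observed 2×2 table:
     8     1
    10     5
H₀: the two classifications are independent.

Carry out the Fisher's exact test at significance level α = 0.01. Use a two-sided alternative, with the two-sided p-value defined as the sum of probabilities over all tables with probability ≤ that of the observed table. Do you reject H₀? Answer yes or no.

Margins: r₁=9, r₂=15, c₁=18, c₂=6, n=24
p_obs = C(9,8)·C(15,10)/C(24,18); sum pmf over tables with pmf ≤ p_obs
p-value (two-sided) = 0.35095
At α=0.01: p ≥ α → fail to reject H₀

reject H₀: no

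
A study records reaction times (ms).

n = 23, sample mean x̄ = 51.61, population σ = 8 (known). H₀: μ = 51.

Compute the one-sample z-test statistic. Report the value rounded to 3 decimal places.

test statistic = 0.366

SE = σ/√n = 8/√23 = 1.6681
z = (x̄−μ₀)/SE = (51.61−51)/1.6681 = 0.3657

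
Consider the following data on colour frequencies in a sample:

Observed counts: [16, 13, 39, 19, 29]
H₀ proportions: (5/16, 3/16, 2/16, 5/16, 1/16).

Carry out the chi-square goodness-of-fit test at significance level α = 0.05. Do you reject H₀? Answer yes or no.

reject H₀: yes

n = 116; E_i = n·p_i = [36.25, 21.75, 14.50, 36.25, 7.25]
χ² = (16−36.25)²/36.25 + (13−21.75)²/21.75 + (39−14.50)²/14.50 + (19−36.25)²/36.25 + (29−7.25)²/7.25 = 129.6874
df = 4
p-value (upper-tail) = 0.00000
At α=0.05: p < α → reject H₀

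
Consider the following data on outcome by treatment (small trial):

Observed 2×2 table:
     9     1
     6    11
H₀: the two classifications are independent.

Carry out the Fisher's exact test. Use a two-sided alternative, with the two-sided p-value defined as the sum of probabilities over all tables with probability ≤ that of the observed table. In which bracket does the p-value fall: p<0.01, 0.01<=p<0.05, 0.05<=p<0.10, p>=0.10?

Margins: r₁=10, r₂=17, c₁=15, c₂=12, n=27
p_obs = C(10,9)·C(17,6)/C(27,15); sum pmf over tables with pmf ≤ p_obs
p-value (two-sided) = 0.01404
→ bracket: 0.01<=p<0.05

p-value bracket: 0.01<=p<0.05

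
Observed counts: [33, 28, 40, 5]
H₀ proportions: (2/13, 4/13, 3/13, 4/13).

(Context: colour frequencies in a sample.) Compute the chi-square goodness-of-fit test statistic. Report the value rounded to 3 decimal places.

n = 106; E_i = n·p_i = [16.31, 32.62, 24.46, 32.62]
χ² = (33−16.31)²/16.31 + (28−32.62)²/32.62 + (40−24.46)²/24.46 + (5−32.62)²/32.62 = 50.9914
df = 3

test statistic = 50.991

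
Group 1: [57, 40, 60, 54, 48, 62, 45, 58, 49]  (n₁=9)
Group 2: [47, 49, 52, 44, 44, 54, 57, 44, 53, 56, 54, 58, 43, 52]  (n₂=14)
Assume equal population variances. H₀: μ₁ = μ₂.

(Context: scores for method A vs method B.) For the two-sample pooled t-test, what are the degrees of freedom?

df = n₁ + n₂ − 2 = 9 + 14 − 2 = 21

degrees of freedom = 21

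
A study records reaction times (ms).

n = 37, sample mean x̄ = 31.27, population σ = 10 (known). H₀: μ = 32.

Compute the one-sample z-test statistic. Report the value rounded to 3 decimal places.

SE = σ/√n = 10/√37 = 1.6440
z = (x̄−μ₀)/SE = (31.27−32)/1.6440 = -0.4440

test statistic = -0.444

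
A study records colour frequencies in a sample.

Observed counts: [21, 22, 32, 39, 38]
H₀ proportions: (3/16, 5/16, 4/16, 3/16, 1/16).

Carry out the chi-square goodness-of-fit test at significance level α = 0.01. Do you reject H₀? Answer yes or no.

reject H₀: yes

n = 152; E_i = n·p_i = [28.50, 47.50, 38.00, 28.50, 9.50]
χ² = (21−28.50)²/28.50 + (22−47.50)²/47.50 + (32−38.00)²/38.00 + (39−28.50)²/28.50 + (38−9.50)²/9.50 = 105.9789
df = 4
p-value (upper-tail) = 0.00000
At α=0.01: p < α → reject H₀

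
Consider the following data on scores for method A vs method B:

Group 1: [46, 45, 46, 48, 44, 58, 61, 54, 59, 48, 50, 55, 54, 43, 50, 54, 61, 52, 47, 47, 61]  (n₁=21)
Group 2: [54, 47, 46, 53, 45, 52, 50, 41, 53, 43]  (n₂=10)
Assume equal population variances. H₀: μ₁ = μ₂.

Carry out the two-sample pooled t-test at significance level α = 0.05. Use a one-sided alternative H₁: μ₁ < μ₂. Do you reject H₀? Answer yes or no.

x̄₁=51.571, s₁=5.921, n₁=21
x̄₂=48.400, s₂=4.624, n₂=10
s_p² = [20·5.921² + 9·4.624²]/29 = 30.8118
SE = √(s_p²·(1/21+1/10)) = 2.1327
t = (51.571−48.400)/2.1327 = 1.4870
df = 29
p-value (one-sided, H₁ less) = 0.92610
At α=0.05: p ≥ α → fail to reject H₀

reject H₀: no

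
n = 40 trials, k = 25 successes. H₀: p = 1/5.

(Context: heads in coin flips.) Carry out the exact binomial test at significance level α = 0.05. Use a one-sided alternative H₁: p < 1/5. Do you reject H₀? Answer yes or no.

reject H₀: no

Exact binomial: n=40, k=25, p₀=1/5=0.2000
P(X≤25) from Σ C(n,i)·p₀^i·(1−p₀)^(n−i)
p-value (one-sided, H₁ less) = 1.00000
At α=0.05: p ≥ α → fail to reject H₀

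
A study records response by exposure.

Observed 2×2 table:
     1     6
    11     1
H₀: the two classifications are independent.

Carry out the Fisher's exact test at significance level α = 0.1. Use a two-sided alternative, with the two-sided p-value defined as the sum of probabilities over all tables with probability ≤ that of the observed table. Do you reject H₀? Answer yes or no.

reject H₀: yes

Margins: r₁=7, r₂=12, c₁=12, c₂=7, n=19
p_obs = C(7,1)·C(12,11)/C(19,12); sum pmf over tables with pmf ≤ p_obs
p-value (two-sided) = 0.00169
At α=0.1: p < α → reject H₀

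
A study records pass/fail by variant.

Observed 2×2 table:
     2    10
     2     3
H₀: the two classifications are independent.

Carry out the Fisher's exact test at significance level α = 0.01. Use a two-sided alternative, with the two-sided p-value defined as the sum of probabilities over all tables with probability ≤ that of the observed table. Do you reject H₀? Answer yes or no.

reject H₀: no

Margins: r₁=12, r₂=5, c₁=4, c₂=13, n=17
p_obs = C(12,2)·C(5,2)/C(17,4); sum pmf over tables with pmf ≤ p_obs
p-value (two-sided) = 0.53782
At α=0.01: p ≥ α → fail to reject H₀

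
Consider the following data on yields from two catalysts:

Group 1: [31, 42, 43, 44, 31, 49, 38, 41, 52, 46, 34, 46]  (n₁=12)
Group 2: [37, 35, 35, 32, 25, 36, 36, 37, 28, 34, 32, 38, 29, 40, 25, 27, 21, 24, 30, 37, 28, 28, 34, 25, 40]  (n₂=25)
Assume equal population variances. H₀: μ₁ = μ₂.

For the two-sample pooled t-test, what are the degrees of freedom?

degrees of freedom = 35

df = n₁ + n₂ − 2 = 12 + 25 − 2 = 35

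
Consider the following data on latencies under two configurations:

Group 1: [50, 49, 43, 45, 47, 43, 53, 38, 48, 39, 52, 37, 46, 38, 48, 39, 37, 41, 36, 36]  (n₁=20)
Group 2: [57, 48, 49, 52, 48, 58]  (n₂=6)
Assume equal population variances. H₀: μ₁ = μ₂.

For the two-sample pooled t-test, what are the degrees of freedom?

df = n₁ + n₂ − 2 = 20 + 6 − 2 = 24

degrees of freedom = 24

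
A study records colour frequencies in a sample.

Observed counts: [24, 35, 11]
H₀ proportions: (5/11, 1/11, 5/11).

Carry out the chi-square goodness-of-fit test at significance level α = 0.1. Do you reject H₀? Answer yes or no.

reject H₀: yes

n = 70; E_i = n·p_i = [31.82, 6.36, 31.82]
χ² = (24−31.82)²/31.82 + (35−6.36)²/6.36 + (11−31.82)²/31.82 = 144.4057
df = 2
p-value (upper-tail) = 0.00000
At α=0.1: p < α → reject H₀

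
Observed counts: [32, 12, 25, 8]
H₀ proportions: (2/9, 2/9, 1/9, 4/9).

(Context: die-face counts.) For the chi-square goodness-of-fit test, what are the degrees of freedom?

degrees of freedom = 3

df = k − 1 = 4 − 1 = 3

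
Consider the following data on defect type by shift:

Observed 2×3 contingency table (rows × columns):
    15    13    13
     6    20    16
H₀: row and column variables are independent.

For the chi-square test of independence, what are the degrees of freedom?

df = (r−1)(c−1) = (2−1)·(3−1) = 2

degrees of freedom = 2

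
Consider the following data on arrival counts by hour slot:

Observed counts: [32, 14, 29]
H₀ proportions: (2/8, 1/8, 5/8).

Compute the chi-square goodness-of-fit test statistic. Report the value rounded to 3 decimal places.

n = 75; E_i = n·p_i = [18.75, 9.38, 46.88]
χ² = (32−18.75)²/18.75 + (14−9.38)²/9.38 + (29−46.88)²/46.88 = 18.4613
df = 2

test statistic = 18.461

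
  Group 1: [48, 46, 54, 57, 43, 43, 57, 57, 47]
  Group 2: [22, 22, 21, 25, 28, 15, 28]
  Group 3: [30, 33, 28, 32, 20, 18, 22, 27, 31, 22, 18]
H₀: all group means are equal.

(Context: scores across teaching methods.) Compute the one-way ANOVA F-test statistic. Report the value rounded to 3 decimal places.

test statistic = 64.697

Group means [50.22, 23.00, 25.55], grand mean 33.111
SSB = Σnᵢ(x̄ᵢ−x̄)² = 3980.384; SSW = ΣΣ(x−x̄ᵢ)² = 738.283
MSB = 3980.384/2 = 1990.1919; MSW = 738.283/24 = 30.7618
F = MSB/MSW = 64.6969
df = (2, 24)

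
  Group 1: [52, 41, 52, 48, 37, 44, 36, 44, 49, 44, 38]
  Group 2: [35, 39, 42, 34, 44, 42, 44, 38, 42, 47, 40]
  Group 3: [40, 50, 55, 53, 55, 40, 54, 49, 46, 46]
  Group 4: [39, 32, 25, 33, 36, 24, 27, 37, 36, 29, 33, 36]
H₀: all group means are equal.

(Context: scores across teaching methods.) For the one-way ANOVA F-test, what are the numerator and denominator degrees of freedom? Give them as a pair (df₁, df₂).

k = 4 groups, N = 44 total
df = (k−1, N−k) = (4−1, 44−4) = (3, 40)

degrees of freedom = [3, 40]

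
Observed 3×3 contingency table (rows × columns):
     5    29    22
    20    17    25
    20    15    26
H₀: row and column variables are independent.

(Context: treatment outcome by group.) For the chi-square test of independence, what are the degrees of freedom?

degrees of freedom = 4

df = (r−1)(c−1) = (3−1)·(3−1) = 4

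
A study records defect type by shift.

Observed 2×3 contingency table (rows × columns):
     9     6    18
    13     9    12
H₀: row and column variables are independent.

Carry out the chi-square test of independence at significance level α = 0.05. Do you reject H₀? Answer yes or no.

Row totals [33, 34], col totals [22, 15, 30], n=67
χ² = (9−10.84)²/10.84 + (6−7.39)²/7.39 + (18−14.78)²/14.78 + (13−11.16)²/11.16 + (9−7.61)²/7.61 + (12−15.22)²/15.22 = 2.5129
df = 2
p-value (upper-tail) = 0.28466
At α=0.05: p ≥ α → fail to reject H₀

reject H₀: no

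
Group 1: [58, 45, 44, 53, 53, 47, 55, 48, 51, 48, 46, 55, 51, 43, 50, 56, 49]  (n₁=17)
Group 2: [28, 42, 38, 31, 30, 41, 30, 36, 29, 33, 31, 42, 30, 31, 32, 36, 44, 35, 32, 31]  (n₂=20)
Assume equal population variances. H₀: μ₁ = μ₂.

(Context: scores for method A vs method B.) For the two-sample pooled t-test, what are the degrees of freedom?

df = n₁ + n₂ − 2 = 17 + 20 − 2 = 35

degrees of freedom = 35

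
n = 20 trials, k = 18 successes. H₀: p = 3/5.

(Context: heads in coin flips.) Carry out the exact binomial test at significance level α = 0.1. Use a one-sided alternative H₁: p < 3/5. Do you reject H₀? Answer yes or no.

Exact binomial: n=20, k=18, p₀=3/5=0.6000
P(X≤18) from Σ C(n,i)·p₀^i·(1−p₀)^(n−i)
p-value (one-sided, H₁ less) = 0.99948
At α=0.1: p ≥ α → fail to reject H₀

reject H₀: no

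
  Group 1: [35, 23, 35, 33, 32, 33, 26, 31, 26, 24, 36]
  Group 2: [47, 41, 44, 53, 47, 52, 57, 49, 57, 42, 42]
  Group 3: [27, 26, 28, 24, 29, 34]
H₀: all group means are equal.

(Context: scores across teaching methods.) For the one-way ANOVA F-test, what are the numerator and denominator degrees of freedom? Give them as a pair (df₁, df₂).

degrees of freedom = [2, 25]

k = 3 groups, N = 28 total
df = (k−1, N−k) = (3−1, 28−3) = (2, 25)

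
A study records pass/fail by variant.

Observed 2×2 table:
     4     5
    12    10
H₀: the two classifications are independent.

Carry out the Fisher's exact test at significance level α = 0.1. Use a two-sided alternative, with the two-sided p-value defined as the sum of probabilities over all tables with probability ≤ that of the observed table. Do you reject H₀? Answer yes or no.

Margins: r₁=9, r₂=22, c₁=16, c₂=15, n=31
p_obs = C(9,4)·C(22,12)/C(31,16); sum pmf over tables with pmf ≤ p_obs
p-value (two-sided) = 0.70425
At α=0.1: p ≥ α → fail to reject H₀

reject H₀: no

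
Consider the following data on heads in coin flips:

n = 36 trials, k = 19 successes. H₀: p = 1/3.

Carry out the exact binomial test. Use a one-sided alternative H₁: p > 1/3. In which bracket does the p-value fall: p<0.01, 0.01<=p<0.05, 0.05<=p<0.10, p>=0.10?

p-value bracket: 0.01<=p<0.05

Exact binomial: n=36, k=19, p₀=1/3=0.3333
P(X≥19) from Σ C(n,i)·p₀^i·(1−p₀)^(n−i)
p-value (one-sided, H₁ greater) = 0.01250
→ bracket: 0.01<=p<0.05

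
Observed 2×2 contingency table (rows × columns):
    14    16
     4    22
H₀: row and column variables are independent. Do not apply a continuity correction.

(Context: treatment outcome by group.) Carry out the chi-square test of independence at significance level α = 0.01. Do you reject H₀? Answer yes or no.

Row totals [30, 26], col totals [18, 38], n=56
χ² = (14−9.64)²/9.64 + (16−20.36)²/20.36 + (4−8.36)²/8.36 + (22−17.64)²/17.64 = 6.2491
df = 1
p-value (upper-tail) = 0.01243
At α=0.01: p ≥ α → fail to reject H₀

reject H₀: no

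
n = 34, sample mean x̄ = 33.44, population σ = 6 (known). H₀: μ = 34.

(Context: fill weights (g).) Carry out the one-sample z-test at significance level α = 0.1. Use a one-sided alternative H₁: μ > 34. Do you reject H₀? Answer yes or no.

reject H₀: no

SE = σ/√n = 6/√34 = 1.0290
z = (x̄−μ₀)/SE = (33.44−34)/1.0290 = -0.5442
p-value (one-sided, H₁ greater) = 0.70686
At α=0.1: p ≥ α → fail to reject H₀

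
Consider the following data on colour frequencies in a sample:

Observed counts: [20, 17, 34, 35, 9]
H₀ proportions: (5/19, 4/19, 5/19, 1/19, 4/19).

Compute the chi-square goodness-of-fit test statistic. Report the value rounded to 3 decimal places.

test statistic = 154.090

n = 115; E_i = n·p_i = [30.26, 24.21, 30.26, 6.05, 24.21]
χ² = (20−30.26)²/30.26 + (17−24.21)²/24.21 + (34−30.26)²/30.26 + (35−6.05)²/6.05 + (9−24.21)²/24.21 = 154.0896
df = 4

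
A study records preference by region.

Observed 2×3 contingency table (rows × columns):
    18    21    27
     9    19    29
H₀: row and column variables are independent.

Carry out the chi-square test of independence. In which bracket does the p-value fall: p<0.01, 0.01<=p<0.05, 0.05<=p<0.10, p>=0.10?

p-value bracket: p>=0.10

Row totals [66, 57], col totals [27, 40, 56], n=123
χ² = (18−14.49)²/14.49 + (21−21.46)²/21.46 + (27−30.05)²/30.05 + (9−12.51)²/12.51 + (19−18.54)²/18.54 + (29−25.95)²/25.95 = 2.5264
df = 2
p-value (upper-tail) = 0.28275
→ bracket: p>=0.10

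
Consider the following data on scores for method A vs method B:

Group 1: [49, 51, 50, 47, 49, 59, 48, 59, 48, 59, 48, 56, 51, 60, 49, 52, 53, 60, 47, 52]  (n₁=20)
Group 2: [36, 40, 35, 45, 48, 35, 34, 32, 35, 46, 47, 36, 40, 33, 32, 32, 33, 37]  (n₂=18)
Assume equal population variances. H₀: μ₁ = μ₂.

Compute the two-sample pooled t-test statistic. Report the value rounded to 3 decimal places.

test statistic = 8.964

x̄₁=52.350, s₁=4.705, n₁=20
x̄₂=37.556, s₂=5.469, n₂=18
s_p² = [19·4.705² + 17·5.469²]/36 = 25.8054
SE = √(s_p²·(1/20+1/18)) = 1.6504
t = (52.350−37.556)/1.6504 = 8.9640
df = 36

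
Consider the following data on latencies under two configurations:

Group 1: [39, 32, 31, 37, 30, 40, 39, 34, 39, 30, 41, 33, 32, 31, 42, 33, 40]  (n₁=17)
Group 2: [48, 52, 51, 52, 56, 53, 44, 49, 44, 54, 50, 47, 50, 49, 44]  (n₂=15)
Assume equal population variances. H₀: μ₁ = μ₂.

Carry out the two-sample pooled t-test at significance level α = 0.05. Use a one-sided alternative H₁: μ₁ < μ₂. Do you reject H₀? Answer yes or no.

reject H₀: yes

x̄₁=35.471, s₁=4.274, n₁=17
x̄₂=49.533, s₂=3.681, n₂=15
s_p² = [16·4.274² + 14·3.681²]/30 = 16.0656
SE = √(s_p²·(1/17+1/15)) = 1.4199
t = (35.471−49.533)/1.4199 = -9.9041
df = 30
p-value (one-sided, H₁ less) = 0.00000
At α=0.05: p < α → reject H₀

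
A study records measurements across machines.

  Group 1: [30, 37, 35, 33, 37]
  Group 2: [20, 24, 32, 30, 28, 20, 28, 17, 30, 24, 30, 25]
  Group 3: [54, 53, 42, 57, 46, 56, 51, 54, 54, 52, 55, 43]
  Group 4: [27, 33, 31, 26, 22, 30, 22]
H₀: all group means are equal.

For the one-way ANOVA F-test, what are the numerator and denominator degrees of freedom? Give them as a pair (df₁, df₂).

k = 4 groups, N = 36 total
df = (k−1, N−k) = (4−1, 36−4) = (3, 32)

degrees of freedom = [3, 32]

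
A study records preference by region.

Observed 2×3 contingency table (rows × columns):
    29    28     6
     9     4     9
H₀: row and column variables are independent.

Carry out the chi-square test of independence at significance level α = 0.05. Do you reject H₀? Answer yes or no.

reject H₀: yes

Row totals [63, 22], col totals [38, 32, 15], n=85
χ² = (29−28.16)²/28.16 + (28−23.72)²/23.72 + (6−11.12)²/11.12 + (9−9.84)²/9.84 + (4−8.28)²/8.28 + (9−3.88)²/3.88 = 12.1848
df = 2
p-value (upper-tail) = 0.00226
At α=0.05: p < α → reject H₀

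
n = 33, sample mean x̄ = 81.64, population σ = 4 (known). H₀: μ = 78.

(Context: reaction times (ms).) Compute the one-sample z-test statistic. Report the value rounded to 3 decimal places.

test statistic = 5.228

SE = σ/√n = 4/√33 = 0.6963
z = (x̄−μ₀)/SE = (81.64−78)/0.6963 = 5.2276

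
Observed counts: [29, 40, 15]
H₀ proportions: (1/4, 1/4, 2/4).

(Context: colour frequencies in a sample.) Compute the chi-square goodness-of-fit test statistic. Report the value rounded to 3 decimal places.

test statistic = 37.595

n = 84; E_i = n·p_i = [21.00, 21.00, 42.00]
χ² = (29−21.00)²/21.00 + (40−21.00)²/21.00 + (15−42.00)²/42.00 = 37.5952
df = 2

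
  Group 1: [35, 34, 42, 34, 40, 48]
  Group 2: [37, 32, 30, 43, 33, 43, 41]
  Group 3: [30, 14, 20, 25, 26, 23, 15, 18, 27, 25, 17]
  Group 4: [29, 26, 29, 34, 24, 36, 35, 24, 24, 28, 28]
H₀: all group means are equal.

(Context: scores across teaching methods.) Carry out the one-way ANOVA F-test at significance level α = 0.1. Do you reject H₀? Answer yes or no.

Group means [38.83, 37.00, 21.82, 28.82], grand mean 29.971
SSB = Σnᵢ(x̄ᵢ−x̄)² = 1562.865; SSW = ΣΣ(x−x̄ᵢ)² = 812.106
MSB = 1562.865/3 = 520.9551; MSW = 812.106/31 = 26.1970
F = MSB/MSW = 19.8861
df = (3, 31)
p-value (upper-tail) = 0.00000
At α=0.1: p < α → reject H₀

reject H₀: yes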